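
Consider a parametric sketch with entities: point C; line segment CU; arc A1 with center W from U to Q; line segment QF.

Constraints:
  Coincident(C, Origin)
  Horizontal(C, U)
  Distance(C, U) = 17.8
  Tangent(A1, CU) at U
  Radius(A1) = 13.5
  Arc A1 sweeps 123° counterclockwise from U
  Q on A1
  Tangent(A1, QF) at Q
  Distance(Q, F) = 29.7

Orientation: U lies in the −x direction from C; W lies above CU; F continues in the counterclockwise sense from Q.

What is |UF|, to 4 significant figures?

46.02

C is at the origin; C and U share the same y with |CU| = 17.8 and U on the −x side, so U = (-17.80, 0.000). The tangent condition forces WU to be normal to CU, so W = U + (0, 13.5) = (-17.80, 13.50). On A1, U sits at bearing -90° from W; a 123° counterclockwise sweep puts Q at bearing 33°, so Q = W + 13.5·(cos 33°, sin 33°) = (-6.478, 20.85). Tangency of A1 to QF means the radius WQ is perpendicular to QF, so QF runs along (−sin 33°, cos 33°); with |QF| = 29.7, F = (-22.65, 45.76). Then |UF| = |F − U| = 46.02.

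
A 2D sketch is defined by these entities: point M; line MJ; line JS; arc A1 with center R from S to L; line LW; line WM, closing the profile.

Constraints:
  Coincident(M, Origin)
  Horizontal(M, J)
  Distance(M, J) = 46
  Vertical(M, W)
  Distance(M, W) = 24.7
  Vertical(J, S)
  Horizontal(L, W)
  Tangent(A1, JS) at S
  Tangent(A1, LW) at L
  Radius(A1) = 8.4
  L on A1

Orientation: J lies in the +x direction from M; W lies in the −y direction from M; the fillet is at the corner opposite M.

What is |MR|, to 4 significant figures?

40.98

M and W share the same x with |MW| = 24.7 and W on the −y side, so W = (0.000, -24.70). The virtual corner opposite M is at (46.00, -24.70). Since A1 is tangent to JS there, RS ⟂ JS and the tangent condition forces RL to be normal to LW, with radius 8.4, so the center R sits 8.4 in from both sides at R = (37.60, -16.30). Then |MR| = |R − M| = 40.98.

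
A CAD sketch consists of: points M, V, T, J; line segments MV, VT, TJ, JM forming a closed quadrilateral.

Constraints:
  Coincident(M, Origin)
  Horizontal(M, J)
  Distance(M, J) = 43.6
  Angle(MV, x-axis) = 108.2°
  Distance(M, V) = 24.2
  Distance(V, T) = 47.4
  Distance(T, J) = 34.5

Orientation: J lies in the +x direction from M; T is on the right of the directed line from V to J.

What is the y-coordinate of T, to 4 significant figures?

-18.86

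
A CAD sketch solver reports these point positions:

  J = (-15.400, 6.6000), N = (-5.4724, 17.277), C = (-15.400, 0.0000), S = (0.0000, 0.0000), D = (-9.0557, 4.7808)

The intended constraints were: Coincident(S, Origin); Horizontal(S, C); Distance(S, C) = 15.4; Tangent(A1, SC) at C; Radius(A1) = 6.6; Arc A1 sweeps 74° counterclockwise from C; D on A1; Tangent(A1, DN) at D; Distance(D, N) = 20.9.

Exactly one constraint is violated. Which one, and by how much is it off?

Distance(D, N) = 20.9 — off by 7.90.

S = (0.00, 0.00) ✓; S.y = 0.00, C.y = 0.00 ✓; |SC| = 15.40 ✓; ∠(JC, CS) = 90.00° ✓; |JC| = 6.600 ✓; bearing(J→D) − bearing(J→C) = 74.00° ✓; |JD| = 6.600 ✓; ∠(JD, DN) = 90.00° ✓; |DN| = 13.00 ✗.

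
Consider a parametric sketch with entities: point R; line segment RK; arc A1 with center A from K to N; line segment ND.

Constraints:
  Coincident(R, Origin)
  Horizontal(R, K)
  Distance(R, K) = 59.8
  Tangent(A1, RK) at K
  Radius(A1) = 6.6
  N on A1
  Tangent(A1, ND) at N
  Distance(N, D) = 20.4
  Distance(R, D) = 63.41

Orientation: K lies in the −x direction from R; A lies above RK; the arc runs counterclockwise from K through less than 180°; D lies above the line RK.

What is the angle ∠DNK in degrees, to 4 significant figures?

129.8°

Checks: |RK| = 59.80 ✓; |AN| = 6.600 ✓; ∠(AN, ND) = 90.00° ✓; |ND| = 20.40 ✓; |RD| = 63.41 ✓.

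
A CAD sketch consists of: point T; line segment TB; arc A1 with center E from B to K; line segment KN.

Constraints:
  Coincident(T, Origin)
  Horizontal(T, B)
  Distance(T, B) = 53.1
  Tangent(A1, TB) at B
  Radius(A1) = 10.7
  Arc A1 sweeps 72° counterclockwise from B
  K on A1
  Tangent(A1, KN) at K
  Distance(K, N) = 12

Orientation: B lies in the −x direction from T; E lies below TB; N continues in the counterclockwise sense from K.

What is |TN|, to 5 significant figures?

69.574

On A1, B sits at bearing 90° from E; a 72° counterclockwise sweep puts K at bearing 162°, so K = E + 10.7·(cos 162°, sin 162°) = (-63.276, -7.3935). A1 meets KN tangentially, so EK is at right angles to KN, so KN runs along (−sin 162°, cos 162°); with |KN| = 12.0, N = (-66.985, -18.806). Then |TN| = |N − T| = 69.574.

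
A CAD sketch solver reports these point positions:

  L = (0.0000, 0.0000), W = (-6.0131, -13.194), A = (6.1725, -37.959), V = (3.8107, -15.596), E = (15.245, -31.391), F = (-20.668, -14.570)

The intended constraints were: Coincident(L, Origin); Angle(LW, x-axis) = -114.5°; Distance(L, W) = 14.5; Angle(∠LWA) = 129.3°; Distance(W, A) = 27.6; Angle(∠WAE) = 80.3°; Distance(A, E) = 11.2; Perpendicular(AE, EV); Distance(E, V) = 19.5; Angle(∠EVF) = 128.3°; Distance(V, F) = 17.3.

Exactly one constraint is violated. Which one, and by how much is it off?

Distance(V, F) = 17.3 — off by 7.20.

L = (0.00, 0.00) ✓; LW at -114.5° ✓; |LW| = 14.50 ✓; ∠LWA = 129.3° ✓; |WA| = 27.60 ✓; ∠WAE = 80.30° ✓; |AE| = 11.20 ✓; ∠(AE, EV) = 90.00° ✓; |EV| = 19.50 ✓; ∠EVF = 128.3° ✓; |VF| = 24.50 ✗.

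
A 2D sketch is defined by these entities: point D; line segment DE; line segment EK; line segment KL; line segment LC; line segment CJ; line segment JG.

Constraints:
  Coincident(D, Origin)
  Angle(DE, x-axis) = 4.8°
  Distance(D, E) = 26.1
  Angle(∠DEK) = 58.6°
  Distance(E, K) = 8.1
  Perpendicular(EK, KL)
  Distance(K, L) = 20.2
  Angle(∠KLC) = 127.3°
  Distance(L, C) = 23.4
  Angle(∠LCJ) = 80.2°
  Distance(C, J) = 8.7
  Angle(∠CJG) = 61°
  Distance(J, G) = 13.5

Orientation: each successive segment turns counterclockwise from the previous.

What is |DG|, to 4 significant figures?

15.38

∠LCJ = 80.2° gives CJ at 8.700° from the x-axis; with |CJ| = 8.7, J = (13.07, -25.29). ∠CJG = 61.0° gives JG at 127.7° from the x-axis; with |JG| = 13.5, G = (4.819, -14.61). Then |DG| = |G − D| = 15.38.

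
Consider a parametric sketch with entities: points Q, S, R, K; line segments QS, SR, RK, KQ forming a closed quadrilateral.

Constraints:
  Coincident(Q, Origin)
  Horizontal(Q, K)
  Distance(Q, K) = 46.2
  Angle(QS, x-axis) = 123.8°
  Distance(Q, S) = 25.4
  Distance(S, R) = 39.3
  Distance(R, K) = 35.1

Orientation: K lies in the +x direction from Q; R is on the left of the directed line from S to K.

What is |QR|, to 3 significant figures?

37.0

Q is at the origin; QK is horizontal with |QK| = 46.2 and K in +x, so K = (46.2, 0). QS runs at 123.8° with |QS| = 25.4, so S = (-14.1, 21.1). R is determined by |SR| = 39.3 and |RK| = 35.1 together: it lies at the intersection of circle(S, 39.3) and circle(K, 35.1). With |SK| = 63.9, the foot of the radical line on SK is 34.4 from S and the perpendicular offset is √(39.3² − 34.4²) = 19.0. Taking the left-of-SK solution: R = (24.6, 27.7).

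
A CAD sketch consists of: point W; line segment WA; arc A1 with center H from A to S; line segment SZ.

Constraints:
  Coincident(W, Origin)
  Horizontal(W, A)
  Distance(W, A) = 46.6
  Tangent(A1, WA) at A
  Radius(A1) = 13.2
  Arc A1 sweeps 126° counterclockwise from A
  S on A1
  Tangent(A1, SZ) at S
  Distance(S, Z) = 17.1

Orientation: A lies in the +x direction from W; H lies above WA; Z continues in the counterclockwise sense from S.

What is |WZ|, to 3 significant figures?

58.7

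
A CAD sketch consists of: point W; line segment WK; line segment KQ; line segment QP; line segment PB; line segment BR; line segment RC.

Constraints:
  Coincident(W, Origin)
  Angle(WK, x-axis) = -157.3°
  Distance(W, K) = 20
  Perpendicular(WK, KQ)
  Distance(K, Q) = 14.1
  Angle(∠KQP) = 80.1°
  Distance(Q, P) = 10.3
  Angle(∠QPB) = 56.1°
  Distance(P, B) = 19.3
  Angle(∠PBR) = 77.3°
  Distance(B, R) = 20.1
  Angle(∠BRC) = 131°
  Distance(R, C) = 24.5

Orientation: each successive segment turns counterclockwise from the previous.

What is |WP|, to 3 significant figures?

15.8

W is at the origin; WK runs at -157.3° with length 20.0, so K = (-18.5, -7.72). WK is perpendicular to KQ, so KQ runs at -67.3°; with |KQ| = 14.1, Q = (-13.0, -20.7). ∠KQP = 80.1° gives QP at 32.6° from the x-axis; with |QP| = 10.3, P = (-4.33, -15.2). Then |WP| = |P − W| = 15.8.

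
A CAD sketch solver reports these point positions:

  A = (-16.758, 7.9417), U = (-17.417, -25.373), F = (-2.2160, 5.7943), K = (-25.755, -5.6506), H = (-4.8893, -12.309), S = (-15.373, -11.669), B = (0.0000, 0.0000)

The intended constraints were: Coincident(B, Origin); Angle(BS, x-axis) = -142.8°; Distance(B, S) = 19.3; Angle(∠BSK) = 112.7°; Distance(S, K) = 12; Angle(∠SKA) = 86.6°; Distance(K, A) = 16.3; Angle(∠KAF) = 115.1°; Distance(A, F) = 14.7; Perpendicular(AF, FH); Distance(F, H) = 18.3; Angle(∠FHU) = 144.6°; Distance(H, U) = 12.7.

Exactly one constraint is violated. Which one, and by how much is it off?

Distance(H, U) = 12.7 — off by 5.40.

B = (0.00, 0.00) ✓; BS at -142.8° ✓; |BS| = 19.30 ✓; ∠BSK = 112.7° ✓; |SK| = 12.00 ✓; ∠SKA = 86.60° ✓; |KA| = 16.30 ✓; ∠KAF = 115.1° ✓; |AF| = 14.70 ✓; ∠(AF, FH) = 90.00° ✓; |FH| = 18.30 ✓; ∠FHU = 144.6° ✓; |HU| = 18.10 ✗.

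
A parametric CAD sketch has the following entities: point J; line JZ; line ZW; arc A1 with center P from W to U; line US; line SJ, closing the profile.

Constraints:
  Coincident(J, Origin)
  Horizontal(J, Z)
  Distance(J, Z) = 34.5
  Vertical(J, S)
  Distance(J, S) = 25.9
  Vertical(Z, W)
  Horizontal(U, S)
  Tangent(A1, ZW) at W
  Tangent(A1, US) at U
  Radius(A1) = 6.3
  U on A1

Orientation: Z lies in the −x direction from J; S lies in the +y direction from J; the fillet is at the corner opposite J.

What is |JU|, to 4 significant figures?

38.29

The virtual corner opposite J is at (-34.50, 25.90). Since A1 is tangent to ZW there, PW ⟂ ZW and A1 meets US tangentially, so PU is at right angles to US, with radius 6.3, so the center P sits 6.3 in from both sides at P = (-28.20, 19.60). That places the tangent points at W = (-34.50, 19.60) on ZW and U = (-28.20, 25.90) on US. Then |JU| = |U − J| = 38.29.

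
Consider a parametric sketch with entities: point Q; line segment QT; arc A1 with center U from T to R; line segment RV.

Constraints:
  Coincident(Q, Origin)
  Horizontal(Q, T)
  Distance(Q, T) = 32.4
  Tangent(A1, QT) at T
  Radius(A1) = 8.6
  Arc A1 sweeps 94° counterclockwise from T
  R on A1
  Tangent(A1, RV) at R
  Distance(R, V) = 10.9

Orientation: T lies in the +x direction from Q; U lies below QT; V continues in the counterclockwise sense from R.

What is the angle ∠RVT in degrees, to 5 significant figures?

25.281°

Q is at the origin; Q and T share the same y with |QT| = 32.4 and T on the +x side, so T = (32.400, 0.0000). A1 meets QT tangentially, so UT is at right angles to QT, so U = T + (0, -8.6) = (32.400, -8.6000). On A1, T sits at bearing 90° from U; a 94° counterclockwise sweep puts R at bearing 184°, so R = U + 8.6·(cos 184°, sin 184°) = (23.821, -9.1999). Since A1 is tangent to RV there, UR ⟂ RV, so RV runs along (−sin 184°, cos 184°); with |RV| = 10.9, V = (24.581, -20.073). Then cos ∠RVT = VR·VT / (|VR||VT|), giving 25.281°.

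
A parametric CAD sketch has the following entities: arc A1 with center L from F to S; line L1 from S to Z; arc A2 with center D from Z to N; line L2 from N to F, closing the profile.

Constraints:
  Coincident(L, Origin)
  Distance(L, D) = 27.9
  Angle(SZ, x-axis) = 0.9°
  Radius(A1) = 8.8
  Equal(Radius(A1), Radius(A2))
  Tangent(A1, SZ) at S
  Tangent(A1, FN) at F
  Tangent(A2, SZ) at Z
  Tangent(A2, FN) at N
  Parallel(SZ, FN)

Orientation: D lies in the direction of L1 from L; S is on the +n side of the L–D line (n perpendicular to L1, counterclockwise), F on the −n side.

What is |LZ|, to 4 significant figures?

29.25

Tangency of A1 to both parallel lines with radius 8.8 puts S and F at L ± 8.8·n: S = (-0.1382, 8.799), F = (0.1382, -8.799). Equal radii place Z and N the same way about D: Z = D + 8.8·n = (27.76, 9.237), N = D − 8.8·n = (28.03, -8.361). Then |LZ| = |Z − L| = 29.25.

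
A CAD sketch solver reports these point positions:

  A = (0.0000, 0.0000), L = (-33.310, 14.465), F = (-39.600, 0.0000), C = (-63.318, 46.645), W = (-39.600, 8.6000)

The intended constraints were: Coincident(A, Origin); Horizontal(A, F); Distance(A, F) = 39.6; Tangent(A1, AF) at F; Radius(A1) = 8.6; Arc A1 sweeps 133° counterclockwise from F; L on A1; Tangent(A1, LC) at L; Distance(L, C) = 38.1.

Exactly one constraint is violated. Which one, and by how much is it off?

Distance(L, C) = 38.1 — off by 5.90.

A = (0.00, 0.00) ✓; A.y = 0.00, F.y = 0.00 ✓; |AF| = 39.60 ✓; ∠(WF, FA) = 90.00° ✓; |WF| = 8.600 ✓; bearing(W→L) − bearing(W→F) = 133.0° ✓; |WL| = 8.600 ✓; ∠(WL, LC) = 90.00° ✓; |LC| = 44.00 ✗.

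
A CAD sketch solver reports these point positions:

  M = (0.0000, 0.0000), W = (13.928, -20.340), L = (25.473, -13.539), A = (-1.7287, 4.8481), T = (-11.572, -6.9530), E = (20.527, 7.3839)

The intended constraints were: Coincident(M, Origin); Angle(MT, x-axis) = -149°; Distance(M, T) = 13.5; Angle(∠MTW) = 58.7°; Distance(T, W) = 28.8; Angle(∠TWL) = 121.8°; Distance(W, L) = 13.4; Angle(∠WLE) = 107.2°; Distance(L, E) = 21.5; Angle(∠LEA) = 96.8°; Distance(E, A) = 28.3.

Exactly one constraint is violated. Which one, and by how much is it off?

Distance(E, A) = 28.3 — off by 5.90.

M = (0.00, 0.00) ✓; MT at -149.0° ✓; |MT| = 13.50 ✓; ∠MTW = 58.70° ✓; |TW| = 28.80 ✓; ∠TWL = 121.8° ✓; |WL| = 13.40 ✓; ∠WLE = 107.2° ✓; |LE| = 21.50 ✓; ∠LEA = 96.80° ✓; |EA| = 22.40 ✗.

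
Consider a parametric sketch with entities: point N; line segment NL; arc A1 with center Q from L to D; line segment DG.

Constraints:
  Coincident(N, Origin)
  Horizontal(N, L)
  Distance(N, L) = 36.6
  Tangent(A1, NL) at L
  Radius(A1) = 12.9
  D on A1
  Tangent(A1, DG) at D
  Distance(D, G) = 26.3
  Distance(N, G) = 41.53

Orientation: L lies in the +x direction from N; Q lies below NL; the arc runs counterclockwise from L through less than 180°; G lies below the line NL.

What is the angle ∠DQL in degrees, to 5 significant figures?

80.380°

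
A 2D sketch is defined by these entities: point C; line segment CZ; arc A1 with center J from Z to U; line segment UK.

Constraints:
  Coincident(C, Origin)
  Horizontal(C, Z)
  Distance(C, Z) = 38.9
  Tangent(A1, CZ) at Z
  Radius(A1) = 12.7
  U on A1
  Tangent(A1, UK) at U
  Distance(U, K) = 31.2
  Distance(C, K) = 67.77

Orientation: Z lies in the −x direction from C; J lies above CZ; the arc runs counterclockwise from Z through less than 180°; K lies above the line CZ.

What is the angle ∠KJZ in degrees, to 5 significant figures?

157.77°

Checks: |JU| = 12.70 ✓; ∠(JU, UK) = 90.00° ✓; |UK| = 31.20 ✓; |CK| = 67.77 ✓.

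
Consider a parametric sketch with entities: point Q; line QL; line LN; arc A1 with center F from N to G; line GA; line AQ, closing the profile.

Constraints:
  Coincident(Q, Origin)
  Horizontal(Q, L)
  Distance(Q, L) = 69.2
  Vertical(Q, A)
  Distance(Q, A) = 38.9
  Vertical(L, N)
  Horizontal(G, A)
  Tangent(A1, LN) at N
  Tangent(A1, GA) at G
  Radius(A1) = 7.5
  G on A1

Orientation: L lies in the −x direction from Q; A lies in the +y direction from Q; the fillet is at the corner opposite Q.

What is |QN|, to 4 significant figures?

75.99

The virtual corner opposite Q is at (-69.20, 38.90). Since A1 is tangent to LN there, FN ⟂ LN and the tangent condition forces FG to be normal to GA, with radius 7.5, so the center F sits 7.5 in from both sides at F = (-61.70, 31.40). That places the tangent points at N = (-69.20, 31.40) on LN and G = (-61.70, 38.90) on GA. Then |QN| = |N − Q| = 75.99.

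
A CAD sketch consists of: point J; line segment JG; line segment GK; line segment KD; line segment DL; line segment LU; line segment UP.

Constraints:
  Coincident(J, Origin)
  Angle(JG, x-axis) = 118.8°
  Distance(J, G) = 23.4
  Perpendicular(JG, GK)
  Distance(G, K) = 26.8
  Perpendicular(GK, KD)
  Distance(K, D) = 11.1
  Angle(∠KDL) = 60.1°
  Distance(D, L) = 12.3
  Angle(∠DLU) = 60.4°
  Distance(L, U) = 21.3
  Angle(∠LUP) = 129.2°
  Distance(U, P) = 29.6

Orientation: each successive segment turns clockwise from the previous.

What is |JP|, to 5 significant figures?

65.078

∠DLU = 60.4° gives LU at 59.300° from the x-axis; with |LU| = 21.3, U = (16.136, 42.241). ∠LUP = 129.2° gives UP at 8.5000° from the x-axis; with |UP| = 29.6, P = (45.411, 46.616). Then |JP| = |P − J| = 65.078.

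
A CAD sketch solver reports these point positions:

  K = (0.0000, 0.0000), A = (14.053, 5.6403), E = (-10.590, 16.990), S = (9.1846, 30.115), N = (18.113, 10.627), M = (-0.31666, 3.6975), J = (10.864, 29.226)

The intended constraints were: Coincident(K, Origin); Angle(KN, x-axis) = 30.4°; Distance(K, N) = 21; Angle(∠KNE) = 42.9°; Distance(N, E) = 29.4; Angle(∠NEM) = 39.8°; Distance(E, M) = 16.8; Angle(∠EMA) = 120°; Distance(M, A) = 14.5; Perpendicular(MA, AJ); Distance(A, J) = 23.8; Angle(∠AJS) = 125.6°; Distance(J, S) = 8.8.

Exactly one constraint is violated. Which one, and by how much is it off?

Distance(J, S) = 8.8 — off by 6.90.

K = (0.00, 0.00) ✓; KN at 30.40° ✓; |KN| = 21.00 ✓; ∠KNE = 42.90° ✓; |NE| = 29.40 ✓; ∠NEM = 39.80° ✓; |EM| = 16.80 ✓; ∠EMA = 120.0° ✓; |MA| = 14.50 ✓; ∠(MA, AJ) = 90.00° ✓; |AJ| = 23.80 ✓; ∠AJS = 125.6° ✓; |JS| = 1.900 ✗.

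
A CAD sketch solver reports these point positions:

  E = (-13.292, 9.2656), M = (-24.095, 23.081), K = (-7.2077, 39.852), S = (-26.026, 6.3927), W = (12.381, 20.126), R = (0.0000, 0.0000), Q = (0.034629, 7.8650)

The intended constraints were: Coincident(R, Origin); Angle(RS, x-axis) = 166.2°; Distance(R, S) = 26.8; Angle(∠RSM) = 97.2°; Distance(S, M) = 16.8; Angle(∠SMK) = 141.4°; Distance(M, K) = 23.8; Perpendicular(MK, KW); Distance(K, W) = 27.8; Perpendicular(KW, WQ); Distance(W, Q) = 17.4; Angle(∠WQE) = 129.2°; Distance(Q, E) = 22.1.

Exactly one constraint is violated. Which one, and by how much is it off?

Distance(Q, E) = 22.1 — off by 8.70.

R = (0.00, 0.00) ✓; RS at 166.2° ✓; |RS| = 26.80 ✓; ∠RSM = 97.20° ✓; |SM| = 16.80 ✓; ∠SMK = 141.4° ✓; |MK| = 23.80 ✓; ∠(MK, KW) = 90.00° ✓; |KW| = 27.80 ✓; ∠(KW, WQ) = 90.00° ✓; |WQ| = 17.40 ✓; ∠WQE = 129.2° ✓; |QE| = 13.40 ✗.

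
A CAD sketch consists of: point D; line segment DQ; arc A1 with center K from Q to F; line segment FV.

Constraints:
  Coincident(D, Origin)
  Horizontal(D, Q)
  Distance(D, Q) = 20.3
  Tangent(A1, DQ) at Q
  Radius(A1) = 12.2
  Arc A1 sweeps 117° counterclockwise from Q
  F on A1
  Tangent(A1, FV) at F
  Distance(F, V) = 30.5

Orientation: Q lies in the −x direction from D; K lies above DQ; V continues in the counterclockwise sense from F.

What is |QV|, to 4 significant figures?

45.01

D is at the origin; DQ is horizontal with |DQ| = 20.3 and Q on the −x side, so Q = (-20.30, 0.000). A1 meets DQ tangentially, so KQ is at right angles to DQ, so K = Q + (0, 12.2) = (-20.30, 12.20). On A1, Q sits at bearing -90° from K; a 117° counterclockwise sweep puts F at bearing 27°, so F = K + 12.2·(cos 27°, sin 27°) = (-9.430, 17.74). Tangency of A1 to FV means the radius KF is perpendicular to FV, so FV runs along (−sin 27°, cos 27°); with |FV| = 30.5, V = (-23.28, 44.91). Then |QV| = |V − Q| = 45.01.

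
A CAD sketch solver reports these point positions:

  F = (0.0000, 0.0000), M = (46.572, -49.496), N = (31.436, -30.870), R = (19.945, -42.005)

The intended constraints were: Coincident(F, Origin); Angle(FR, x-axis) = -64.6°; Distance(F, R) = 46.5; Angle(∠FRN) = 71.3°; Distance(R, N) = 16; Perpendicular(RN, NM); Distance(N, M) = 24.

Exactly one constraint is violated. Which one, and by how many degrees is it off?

Perpendicular(RN, NM) — off by 5.00°.

F = (0.00, 0.00) ✓; FR at -64.60° ✓; |FR| = 46.50 ✓; ∠FRN = 71.30° ✓; |RN| = 16.00 ✓; ∠(RN, NM) = 95.00° ✗; |NM| = 24.00 ✓.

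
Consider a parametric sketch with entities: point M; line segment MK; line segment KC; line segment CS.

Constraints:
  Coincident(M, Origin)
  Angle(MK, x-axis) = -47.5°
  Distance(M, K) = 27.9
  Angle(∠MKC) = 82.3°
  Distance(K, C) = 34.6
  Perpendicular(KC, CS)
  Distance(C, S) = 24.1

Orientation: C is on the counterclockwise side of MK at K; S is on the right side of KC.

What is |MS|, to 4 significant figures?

60.25

M is at the origin; MK runs at -47.5° with length 27.9, so K = 27.9·(cos -47.5°, sin -47.5°) = (18.85, -20.57). ∠MKC = 82.3°, so KC runs at -47.5° + (180° − 82.3°) = 50.20° from the x-axis; with |KC| = 34.6, C = K + 34.6·(cos 50.20°, sin 50.20°) = (41.00, 6.013). KC is perpendicular to CS; with |CS| = 24.1 on the right of KC, S = C + 24.1·(0.7683, -0.6401) = (59.51, -9.414). Then |MS| = |S − M| = 60.25.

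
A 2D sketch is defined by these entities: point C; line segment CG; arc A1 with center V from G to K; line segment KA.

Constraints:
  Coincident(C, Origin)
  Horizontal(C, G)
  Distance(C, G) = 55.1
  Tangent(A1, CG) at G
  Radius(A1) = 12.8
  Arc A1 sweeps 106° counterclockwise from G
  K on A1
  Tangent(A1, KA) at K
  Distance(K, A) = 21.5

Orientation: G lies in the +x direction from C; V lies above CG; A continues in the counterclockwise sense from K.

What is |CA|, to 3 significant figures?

71.8

C is at the origin; CG is horizontal with |CG| = 55.1 and G on the +x side, so G = (55.1, 0.00). Tangency of A1 to CG means the radius VG is perpendicular to CG, so V = G + (0, 12.8) = (55.1, 12.8). On A1, G sits at bearing -90° from V; a 106° counterclockwise sweep puts K at bearing 16°, so K = V + 12.8·(cos 16°, sin 16°) = (67.4, 16.3). The tangent condition forces VK to be normal to KA, so KA runs along (−sin 16°, cos 16°); with |KA| = 21.5, A = (61.5, 37.0). Then |CA| = |A − C| = 71.8.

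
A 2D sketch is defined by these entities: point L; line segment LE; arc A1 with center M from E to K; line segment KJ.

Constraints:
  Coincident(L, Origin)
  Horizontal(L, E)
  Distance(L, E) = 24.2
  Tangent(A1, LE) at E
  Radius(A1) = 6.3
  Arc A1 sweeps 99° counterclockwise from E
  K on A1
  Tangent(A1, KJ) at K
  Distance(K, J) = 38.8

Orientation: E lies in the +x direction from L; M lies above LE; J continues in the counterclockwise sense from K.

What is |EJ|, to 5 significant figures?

45.608

L is at the origin; L and E share the same y with |LE| = 24.2 and E on the +x side, so E = (24.200, 0.0000). A1 meets LE tangentially, so ME is at right angles to LE, so M = E + (0, 6.3) = (24.200, 6.3000). On A1, E sits at bearing -90° from M; a 99° counterclockwise sweep puts K at bearing 9°, so K = M + 6.3·(cos 9°, sin 9°) = (30.422, 7.2855). A1 meets KJ tangentially, so MK is at right angles to KJ, so KJ runs along (−sin 9°, cos 9°); with |KJ| = 38.8, J = (24.353, 45.608). Then |EJ| = |J − E| = 45.608.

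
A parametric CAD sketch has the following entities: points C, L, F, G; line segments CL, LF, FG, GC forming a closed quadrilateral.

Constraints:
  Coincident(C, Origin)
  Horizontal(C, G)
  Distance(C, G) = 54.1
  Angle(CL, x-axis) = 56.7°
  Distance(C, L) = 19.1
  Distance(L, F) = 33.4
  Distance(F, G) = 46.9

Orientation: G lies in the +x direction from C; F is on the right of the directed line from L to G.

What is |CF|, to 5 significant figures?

20.385

Checks: |LF| = 33.40 ✓; |FG| = 46.90 ✓.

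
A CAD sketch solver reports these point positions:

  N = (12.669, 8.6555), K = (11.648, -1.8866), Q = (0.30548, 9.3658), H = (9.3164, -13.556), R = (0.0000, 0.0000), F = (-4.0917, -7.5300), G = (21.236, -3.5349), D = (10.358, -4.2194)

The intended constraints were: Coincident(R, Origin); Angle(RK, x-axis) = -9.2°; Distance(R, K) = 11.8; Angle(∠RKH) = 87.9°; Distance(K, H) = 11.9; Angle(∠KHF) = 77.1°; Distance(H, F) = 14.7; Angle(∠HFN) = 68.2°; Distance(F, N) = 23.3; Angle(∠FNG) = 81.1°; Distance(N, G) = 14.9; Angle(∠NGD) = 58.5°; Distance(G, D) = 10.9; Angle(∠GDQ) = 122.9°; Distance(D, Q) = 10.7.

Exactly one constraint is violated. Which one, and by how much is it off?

Distance(D, Q) = 10.7 — off by 6.20.

R = (0.00, 0.00) ✓; RK at -9.200° ✓; |RK| = 11.80 ✓; ∠RKH = 87.90° ✓; |KH| = 11.90 ✓; ∠KHF = 77.10° ✓; |HF| = 14.70 ✓; ∠HFN = 68.20° ✓; |FN| = 23.30 ✓; ∠FNG = 81.10° ✓; |NG| = 14.90 ✓; ∠NGD = 58.50° ✓; |GD| = 10.90 ✓; ∠GDQ = 122.9° ✓; |DQ| = 16.90 ✗.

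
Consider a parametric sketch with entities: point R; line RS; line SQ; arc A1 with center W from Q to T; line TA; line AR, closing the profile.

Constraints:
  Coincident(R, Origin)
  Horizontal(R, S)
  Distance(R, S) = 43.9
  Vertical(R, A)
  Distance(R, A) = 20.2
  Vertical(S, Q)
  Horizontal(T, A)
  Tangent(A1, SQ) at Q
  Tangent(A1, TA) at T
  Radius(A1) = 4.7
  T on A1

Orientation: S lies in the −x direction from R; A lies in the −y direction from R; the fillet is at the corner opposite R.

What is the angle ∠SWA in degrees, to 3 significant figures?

114°

R is at the origin; RS is horizontal with |RS| = 43.9 and S on the −x side, so S = (-43.9, 0.00). R and A share the same x with |RA| = 20.2 and A on the −y side, so A = (0.00, -20.2). The virtual corner opposite R is at (-43.9, -20.2). A1 meets SQ tangentially, so WQ is at right angles to SQ and since A1 is tangent to TA there, WT ⟂ TA, with radius 4.7, so the center W sits 4.7 in from both sides at W = (-39.2, -15.5). Then cos ∠SWA = WS·WA / (|WS||WA|), giving 114°.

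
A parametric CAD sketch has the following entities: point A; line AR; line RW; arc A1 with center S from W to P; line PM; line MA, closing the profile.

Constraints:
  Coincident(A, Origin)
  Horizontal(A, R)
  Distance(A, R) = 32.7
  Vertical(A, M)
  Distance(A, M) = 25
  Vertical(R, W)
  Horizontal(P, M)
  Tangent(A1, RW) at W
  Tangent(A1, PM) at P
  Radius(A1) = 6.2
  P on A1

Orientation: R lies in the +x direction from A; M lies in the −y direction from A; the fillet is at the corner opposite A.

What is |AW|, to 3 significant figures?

37.7

A is at the origin; AR is horizontal with |AR| = 32.7 and R on the +x side, so R = (32.7, 0.00). AM is vertical with |AM| = 25.0 and M on the −y side, so M = (0.00, -25.0). The virtual corner opposite A is at (32.7, -25.0). Tangency of A1 to RW means the radius SW is perpendicular to RW and A1 meets PM tangentially, so SP is at right angles to PM, with radius 6.2, so the center S sits 6.2 in from both sides at S = (26.5, -18.8). That places the tangent points at W = (32.7, -18.8) on RW and P = (26.5, -25.0) on PM. Then |AW| = |W − A| = 37.7.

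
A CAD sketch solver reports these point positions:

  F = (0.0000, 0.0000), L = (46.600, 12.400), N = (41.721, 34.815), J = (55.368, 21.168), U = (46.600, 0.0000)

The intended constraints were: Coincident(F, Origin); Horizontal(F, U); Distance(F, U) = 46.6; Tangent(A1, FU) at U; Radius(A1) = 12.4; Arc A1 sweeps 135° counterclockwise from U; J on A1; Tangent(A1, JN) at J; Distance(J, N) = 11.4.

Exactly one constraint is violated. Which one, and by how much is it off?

Distance(J, N) = 11.4 — off by 7.90.

F = (0.00, 0.00) ✓; F.y = 0.00, U.y = 0.00 ✓; |FU| = 46.60 ✓; ∠(LU, UF) = 90.00° ✓; |LU| = 12.40 ✓; bearing(L→J) − bearing(L→U) = 135.0° ✓; |LJ| = 12.40 ✓; ∠(LJ, JN) = 90.00° ✓; |JN| = 19.30 ✗.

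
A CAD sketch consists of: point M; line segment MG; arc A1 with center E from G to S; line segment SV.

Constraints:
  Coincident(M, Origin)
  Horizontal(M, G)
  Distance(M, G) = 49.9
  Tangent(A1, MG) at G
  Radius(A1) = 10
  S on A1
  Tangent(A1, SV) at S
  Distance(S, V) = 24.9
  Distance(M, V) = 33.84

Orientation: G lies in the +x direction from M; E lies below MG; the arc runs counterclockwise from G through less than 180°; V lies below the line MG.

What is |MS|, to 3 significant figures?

42.6

Checks: |ES| = 10.00 ✓; ∠(ES, SV) = 90.00° ✓; |SV| = 24.90 ✓; |MV| = 33.84 ✓.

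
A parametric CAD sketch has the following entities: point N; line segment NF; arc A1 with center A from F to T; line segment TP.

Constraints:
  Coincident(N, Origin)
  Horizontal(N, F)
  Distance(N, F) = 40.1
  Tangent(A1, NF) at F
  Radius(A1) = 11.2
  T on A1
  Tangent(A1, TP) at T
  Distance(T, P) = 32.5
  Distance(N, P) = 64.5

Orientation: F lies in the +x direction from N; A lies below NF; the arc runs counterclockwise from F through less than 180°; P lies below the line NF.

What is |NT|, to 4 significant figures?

34.60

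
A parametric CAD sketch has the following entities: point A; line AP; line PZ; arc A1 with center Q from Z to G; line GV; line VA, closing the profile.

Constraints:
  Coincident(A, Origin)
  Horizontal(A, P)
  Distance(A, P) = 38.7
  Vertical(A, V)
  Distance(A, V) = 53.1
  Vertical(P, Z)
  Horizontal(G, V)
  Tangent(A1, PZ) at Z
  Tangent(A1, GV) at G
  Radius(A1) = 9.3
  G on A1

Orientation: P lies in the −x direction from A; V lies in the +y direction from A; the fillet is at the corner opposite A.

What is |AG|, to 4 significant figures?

60.70

A is at the origin; A and P share the same y with |AP| = 38.7 and P on the −x side, so P = (-38.70, 0.000). A and V share the same x with |AV| = 53.1 and V on the +y side, so V = (0.000, 53.10). The virtual corner opposite A is at (-38.70, 53.10). Since A1 is tangent to PZ there, QZ ⟂ PZ and A1 meets GV tangentially, so QG is at right angles to GV, with radius 9.3, so the center Q sits 9.3 in from both sides at Q = (-29.40, 43.80). That places the tangent points at Z = (-38.70, 43.80) on PZ and G = (-29.40, 53.10) on GV. Then |AG| = |G − A| = 60.70.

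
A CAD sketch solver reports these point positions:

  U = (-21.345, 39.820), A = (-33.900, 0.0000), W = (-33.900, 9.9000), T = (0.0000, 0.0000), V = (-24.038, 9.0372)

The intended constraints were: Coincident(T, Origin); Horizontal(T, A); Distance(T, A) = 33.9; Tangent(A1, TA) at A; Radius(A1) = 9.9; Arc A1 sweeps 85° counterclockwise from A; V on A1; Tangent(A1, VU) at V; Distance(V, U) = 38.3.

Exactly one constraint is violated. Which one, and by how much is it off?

Distance(V, U) = 38.3 — off by 7.40.

T = (0.00, 0.00) ✓; T.y = 0.00, A.y = 0.00 ✓; |TA| = 33.90 ✓; ∠(WA, AT) = 90.00° ✓; |WA| = 9.900 ✓; bearing(W→V) − bearing(W→A) = 85.00° ✓; |WV| = 9.900 ✓; ∠(WV, VU) = 90.00° ✓; |VU| = 30.90 ✗.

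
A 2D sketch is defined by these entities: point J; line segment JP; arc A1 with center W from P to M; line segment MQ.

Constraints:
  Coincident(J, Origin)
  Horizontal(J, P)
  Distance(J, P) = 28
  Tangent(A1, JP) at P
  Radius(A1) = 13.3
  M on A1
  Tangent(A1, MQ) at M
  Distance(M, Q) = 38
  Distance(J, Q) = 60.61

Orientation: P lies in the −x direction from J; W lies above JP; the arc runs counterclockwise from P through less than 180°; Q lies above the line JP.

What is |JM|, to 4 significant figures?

23.60

Checks: |WM| = 13.30 ✓; ∠(WM, MQ) = 90.00° ✓; |MQ| = 38.00 ✓; |JQ| = 60.61 ✓.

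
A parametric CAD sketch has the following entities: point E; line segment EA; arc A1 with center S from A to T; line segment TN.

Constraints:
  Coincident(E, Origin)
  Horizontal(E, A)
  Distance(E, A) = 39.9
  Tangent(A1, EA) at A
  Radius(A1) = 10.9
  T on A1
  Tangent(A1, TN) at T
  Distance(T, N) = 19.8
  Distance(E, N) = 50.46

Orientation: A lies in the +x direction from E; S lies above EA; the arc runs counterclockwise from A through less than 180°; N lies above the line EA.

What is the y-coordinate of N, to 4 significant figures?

33.41

Checks: ∠(SA, AE) = 90.00° ✓; |ST| = 10.90 ✓; ∠(ST, TN) = 90.00° ✓; |TN| = 19.80 ✓; |EN| = 50.46 ✓.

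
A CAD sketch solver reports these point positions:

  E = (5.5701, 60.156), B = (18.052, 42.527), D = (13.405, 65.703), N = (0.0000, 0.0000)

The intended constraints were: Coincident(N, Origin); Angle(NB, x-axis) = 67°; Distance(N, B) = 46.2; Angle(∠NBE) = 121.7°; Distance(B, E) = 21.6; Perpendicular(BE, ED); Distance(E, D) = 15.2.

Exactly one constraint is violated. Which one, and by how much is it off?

Distance(E, D) = 15.2 — off by 5.60.

N = (0.00, 0.00) ✓; NB at 67.00° ✓; |NB| = 46.20 ✓; ∠NBE = 121.7° ✓; |BE| = 21.60 ✓; ∠(BE, ED) = 90.00° ✓; |ED| = 9.600 ✗.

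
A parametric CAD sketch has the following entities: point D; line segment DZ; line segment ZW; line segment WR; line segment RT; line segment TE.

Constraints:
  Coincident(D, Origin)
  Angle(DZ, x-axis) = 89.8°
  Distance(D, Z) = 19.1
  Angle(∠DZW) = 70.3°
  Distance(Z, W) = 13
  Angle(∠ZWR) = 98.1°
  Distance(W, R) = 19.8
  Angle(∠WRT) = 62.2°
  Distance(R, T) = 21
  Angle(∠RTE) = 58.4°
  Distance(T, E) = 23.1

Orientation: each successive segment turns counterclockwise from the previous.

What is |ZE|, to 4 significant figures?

14.18

D is at the origin; DZ runs at 89.8° with length 19.1, so Z = (0.06667, 19.10). ∠DZW = 70.3° gives ZW at -160.5° from the x-axis; with |ZW| = 13.0, W = (-12.19, 14.76). ∠ZWR = 98.1° gives WR at -78.60° from the x-axis; with |WR| = 19.8, R = (-8.274, -4.649). ∠WRT = 62.2° gives RT at 39.20° from the x-axis; with |RT| = 21.0, T = (8.000, 8.624). ∠RTE = 58.4° gives TE at 160.8° from the x-axis; with |TE| = 23.1, E = (-13.82, 16.22). Then |ZE| = |E − Z| = 14.18.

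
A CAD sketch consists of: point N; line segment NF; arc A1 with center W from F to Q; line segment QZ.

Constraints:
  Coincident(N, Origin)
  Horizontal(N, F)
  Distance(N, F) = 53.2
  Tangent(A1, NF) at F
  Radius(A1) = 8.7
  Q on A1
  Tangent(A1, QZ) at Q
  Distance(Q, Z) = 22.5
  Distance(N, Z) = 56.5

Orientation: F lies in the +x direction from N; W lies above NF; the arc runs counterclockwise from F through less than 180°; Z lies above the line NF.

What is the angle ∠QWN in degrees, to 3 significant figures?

152°

Checks: |WQ| = 8.700 ✓; ∠(WQ, QZ) = 90.00° ✓; |QZ| = 22.50 ✓; |NZ| = 56.50 ✓.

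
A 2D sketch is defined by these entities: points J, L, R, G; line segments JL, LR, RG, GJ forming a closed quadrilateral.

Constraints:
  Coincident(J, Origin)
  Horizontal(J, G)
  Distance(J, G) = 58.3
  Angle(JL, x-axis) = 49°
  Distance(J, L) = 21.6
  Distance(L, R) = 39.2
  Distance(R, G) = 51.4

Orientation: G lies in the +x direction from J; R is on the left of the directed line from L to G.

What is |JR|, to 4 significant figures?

60.78

J is at the origin; J and G share the same y with |JG| = 58.3 and G in +x, so G = (58.3, 0). JL runs at 49.0° with |JL| = 21.6, so L = (14.17, 16.30). R is determined by |LR| = 39.2 and |RG| = 51.4 together: it lies at the intersection of circle(L, 39.2) and circle(G, 51.4). With |LG| = 47.04, the foot of the radical line on LG is 11.77 from L and the perpendicular offset is √(39.2² − 11.77²) = 37.39. Taking the left-of-LG solution: R = (38.17, 47.30).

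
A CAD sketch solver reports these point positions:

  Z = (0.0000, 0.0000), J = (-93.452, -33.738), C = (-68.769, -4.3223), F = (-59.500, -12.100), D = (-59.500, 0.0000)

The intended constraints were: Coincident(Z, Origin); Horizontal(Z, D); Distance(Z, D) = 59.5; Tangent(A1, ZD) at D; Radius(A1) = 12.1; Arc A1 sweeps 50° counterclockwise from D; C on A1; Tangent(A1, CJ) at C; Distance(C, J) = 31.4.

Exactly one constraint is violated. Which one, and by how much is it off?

Distance(C, J) = 31.4 — off by 7.00.

Z = (0.00, 0.00) ✓; Z.y = 0.00, D.y = 0.00 ✓; |ZD| = 59.50 ✓; ∠(FD, DZ) = 90.00° ✓; |FD| = 12.10 ✓; bearing(F→C) − bearing(F→D) = 50.00° ✓; |FC| = 12.10 ✓; ∠(FC, CJ) = 90.00° ✓; |CJ| = 38.40 ✗.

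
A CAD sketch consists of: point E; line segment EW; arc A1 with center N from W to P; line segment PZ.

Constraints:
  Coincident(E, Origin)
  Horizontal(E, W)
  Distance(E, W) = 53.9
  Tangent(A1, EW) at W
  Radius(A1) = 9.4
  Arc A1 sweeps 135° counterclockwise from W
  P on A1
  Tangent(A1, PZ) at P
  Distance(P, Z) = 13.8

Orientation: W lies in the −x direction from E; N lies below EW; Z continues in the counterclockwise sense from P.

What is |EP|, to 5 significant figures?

62.637

E is at the origin; E and W share the same y with |EW| = 53.9 and W on the −x side, so W = (-53.900, 0.0000). The tangent condition forces NW to be normal to EW, so N = W + (0, -9.4) = (-53.900, -9.4000). On A1, W sits at bearing 90° from N; a 135° counterclockwise sweep puts P at bearing 225°, so P = N + 9.4·(cos 225°, sin 225°) = (-60.547, -16.047). Then |EP| = |P − E| = 62.637.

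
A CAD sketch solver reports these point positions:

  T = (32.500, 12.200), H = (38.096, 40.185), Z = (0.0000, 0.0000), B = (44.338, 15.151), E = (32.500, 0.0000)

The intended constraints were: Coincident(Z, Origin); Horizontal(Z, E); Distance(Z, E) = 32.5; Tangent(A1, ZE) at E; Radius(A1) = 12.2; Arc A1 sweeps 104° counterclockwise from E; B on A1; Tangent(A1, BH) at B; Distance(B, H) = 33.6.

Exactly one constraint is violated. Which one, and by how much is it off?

Distance(B, H) = 33.6 — off by 7.80.

Z = (0.00, 0.00) ✓; Z.y = 0.00, E.y = 0.00 ✓; |ZE| = 32.50 ✓; ∠(TE, EZ) = 90.00° ✓; |TE| = 12.20 ✓; bearing(T→B) − bearing(T→E) = 104.0° ✓; |TB| = 12.20 ✓; ∠(TB, BH) = 90.00° ✓; |BH| = 25.80 ✗.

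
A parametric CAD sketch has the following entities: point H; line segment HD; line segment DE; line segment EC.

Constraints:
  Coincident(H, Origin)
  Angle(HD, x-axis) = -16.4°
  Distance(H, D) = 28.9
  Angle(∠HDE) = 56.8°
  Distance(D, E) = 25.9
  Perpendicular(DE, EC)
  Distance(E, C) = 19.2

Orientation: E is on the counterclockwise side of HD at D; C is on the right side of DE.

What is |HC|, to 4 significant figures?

44.54

H is at the origin; HD runs at -16.4° with length 28.9, so D = 28.9·(cos -16.4°, sin -16.4°) = (27.72, -8.160). ∠HDE = 56.8°, so DE runs at -16.4° + (180° − 56.8°) = 106.8° from the x-axis; with |DE| = 25.9, E = D + 25.9·(cos 106.8°, sin 106.8°) = (20.24, 16.63). DE is perpendicular to EC; with |EC| = 19.2 on the right of DE, C = E + 19.2·(0.9573, 0.2890) = (38.62, 22.18). Then |HC| = |C − H| = 44.54.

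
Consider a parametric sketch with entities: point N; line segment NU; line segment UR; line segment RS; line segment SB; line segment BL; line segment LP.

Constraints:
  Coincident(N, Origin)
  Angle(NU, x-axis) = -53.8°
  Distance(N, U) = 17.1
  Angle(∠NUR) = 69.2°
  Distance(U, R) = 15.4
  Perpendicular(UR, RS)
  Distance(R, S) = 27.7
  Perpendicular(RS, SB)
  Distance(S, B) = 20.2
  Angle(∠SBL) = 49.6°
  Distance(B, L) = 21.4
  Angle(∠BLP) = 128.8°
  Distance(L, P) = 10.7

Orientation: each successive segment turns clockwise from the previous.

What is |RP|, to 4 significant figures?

12.49

∠SBL = 49.6° gives BL at -115.0° from the x-axis; with |BL| = 21.4, L = (-1.673, -5.214). ∠BLP = 128.8° gives LP at -166.2° from the x-axis; with |LP| = 10.7, P = (-12.06, -7.766). Then |RP| = |P − R| = 12.49.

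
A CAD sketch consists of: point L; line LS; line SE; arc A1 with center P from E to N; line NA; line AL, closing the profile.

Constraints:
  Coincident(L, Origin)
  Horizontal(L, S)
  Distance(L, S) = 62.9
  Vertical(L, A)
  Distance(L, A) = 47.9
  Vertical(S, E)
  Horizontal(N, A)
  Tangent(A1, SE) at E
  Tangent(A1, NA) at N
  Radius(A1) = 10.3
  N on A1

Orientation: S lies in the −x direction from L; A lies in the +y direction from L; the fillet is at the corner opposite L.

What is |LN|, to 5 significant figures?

71.142

L is at the origin; L and S share the same y with |LS| = 62.9 and S on the −x side, so S = (-62.900, 0.0000). LA is vertical with |LA| = 47.9 and A on the +y side, so A = (0.0000, 47.900). The virtual corner opposite L is at (-62.900, 47.900). Tangency of A1 to SE means the radius PE is perpendicular to SE and since A1 is tangent to NA there, PN ⟂ NA, with radius 10.3, so the center P sits 10.3 in from both sides at P = (-52.600, 37.600). That places the tangent points at E = (-62.900, 37.600) on SE and N = (-52.600, 47.900) on NA. Then |LN| = |N − L| = 71.142.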